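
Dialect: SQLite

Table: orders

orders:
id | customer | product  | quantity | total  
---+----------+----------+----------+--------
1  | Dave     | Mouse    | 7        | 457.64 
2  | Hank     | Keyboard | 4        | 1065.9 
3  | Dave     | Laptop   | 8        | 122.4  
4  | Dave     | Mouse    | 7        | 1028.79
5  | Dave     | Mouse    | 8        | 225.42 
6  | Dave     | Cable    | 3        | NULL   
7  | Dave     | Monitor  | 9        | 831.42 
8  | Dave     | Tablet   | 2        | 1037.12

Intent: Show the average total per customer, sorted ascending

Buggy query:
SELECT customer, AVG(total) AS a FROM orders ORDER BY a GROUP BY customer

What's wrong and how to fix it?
Bug: GROUP BY must precede ORDER BY

Fix: Reorder: SELECT … FROM … GROUP BY … ORDER BY …

Corrected query:
SELECT customer, AVG(total) AS a FROM orders GROUP BY customer ORDER BY a

Result:
customer | a         
---------+-----------
Dave     | 617.131667
Hank     | 1065.9    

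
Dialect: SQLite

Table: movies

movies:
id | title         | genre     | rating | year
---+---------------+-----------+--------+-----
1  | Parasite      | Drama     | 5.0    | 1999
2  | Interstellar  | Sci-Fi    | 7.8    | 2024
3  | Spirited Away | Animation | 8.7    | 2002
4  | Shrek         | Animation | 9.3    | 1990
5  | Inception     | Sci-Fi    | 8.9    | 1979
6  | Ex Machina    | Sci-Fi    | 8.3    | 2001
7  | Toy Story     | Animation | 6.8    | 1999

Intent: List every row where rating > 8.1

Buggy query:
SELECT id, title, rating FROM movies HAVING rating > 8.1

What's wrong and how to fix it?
Bug: HAVING filters the output of aggregation, but this query has no GROUP BY and no aggregate functions, so SQLite rejects it (HAVING clause on a non-aggregate query); the condition here is per row

Fix: Replace HAVING with WHERE since the condition applies to individual rows

Corrected query:
SELECT id, title, rating FROM movies WHERE rating > 8.1

Result:
id | title         | rating
---+---------------+-------
3  | Spirited Away | 8.7   
4  | Shrek         | 9.3   
5  | Inception     | 8.9   
6  | Ex Machina    | 8.3   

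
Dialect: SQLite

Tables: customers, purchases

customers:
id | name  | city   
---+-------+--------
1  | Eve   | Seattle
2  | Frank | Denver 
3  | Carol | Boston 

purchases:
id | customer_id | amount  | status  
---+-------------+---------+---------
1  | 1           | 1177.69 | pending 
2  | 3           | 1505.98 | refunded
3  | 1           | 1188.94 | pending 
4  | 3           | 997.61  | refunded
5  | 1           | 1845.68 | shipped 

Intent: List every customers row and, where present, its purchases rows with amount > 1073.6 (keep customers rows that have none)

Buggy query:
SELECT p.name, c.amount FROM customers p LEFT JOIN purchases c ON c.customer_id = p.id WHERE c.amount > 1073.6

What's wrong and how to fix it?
Bug: A WHERE condition on the right-hand table after LEFT JOIN drops unmatched parents

Fix: Move the right-table condition into the ON clause so unmatched parents are kept

Corrected query:
SELECT p.name, c.amount FROM customers p LEFT JOIN purchases c ON c.customer_id = p.id AND c.amount > 1073.6

Result:
name  | amount 
------+--------
Eve   | 1177.69
Eve   | 1188.94
Eve   | 1845.68
Frank | NULL   
Carol | 1505.98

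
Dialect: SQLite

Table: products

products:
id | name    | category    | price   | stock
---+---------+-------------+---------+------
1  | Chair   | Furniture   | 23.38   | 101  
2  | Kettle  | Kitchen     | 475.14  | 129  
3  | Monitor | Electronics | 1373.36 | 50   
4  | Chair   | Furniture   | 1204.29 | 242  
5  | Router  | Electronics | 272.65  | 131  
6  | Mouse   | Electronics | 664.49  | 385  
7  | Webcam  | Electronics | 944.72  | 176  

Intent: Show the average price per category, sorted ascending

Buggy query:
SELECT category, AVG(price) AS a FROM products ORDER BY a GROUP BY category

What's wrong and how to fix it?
Bug: ORDER BY appears before GROUP BY; SQL clause order requires GROUP BY first

Fix: Move ORDER BY to the end, after GROUP BY

Corrected query:
SELECT category, AVG(price) AS a FROM products GROUP BY category ORDER BY a

Result:
category    | a      
------------+--------
Kitchen     | 475.14 
Furniture   | 613.835
Electronics | 813.805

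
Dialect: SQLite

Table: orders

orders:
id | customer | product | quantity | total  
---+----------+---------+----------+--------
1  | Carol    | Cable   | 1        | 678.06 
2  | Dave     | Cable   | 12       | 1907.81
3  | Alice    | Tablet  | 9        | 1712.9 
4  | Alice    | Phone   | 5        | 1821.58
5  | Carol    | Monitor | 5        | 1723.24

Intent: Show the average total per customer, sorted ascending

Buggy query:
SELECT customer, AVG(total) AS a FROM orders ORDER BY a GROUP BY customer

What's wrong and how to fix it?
Bug: GROUP BY must precede ORDER BY

Fix: Move ORDER BY to the end, after GROUP BY

Corrected query:
SELECT customer, AVG(total) AS a FROM orders GROUP BY customer ORDER BY a

Result:
customer | a      
---------+--------
Carol    | 1200.65
Alice    | 1767.24
Dave     | 1907.81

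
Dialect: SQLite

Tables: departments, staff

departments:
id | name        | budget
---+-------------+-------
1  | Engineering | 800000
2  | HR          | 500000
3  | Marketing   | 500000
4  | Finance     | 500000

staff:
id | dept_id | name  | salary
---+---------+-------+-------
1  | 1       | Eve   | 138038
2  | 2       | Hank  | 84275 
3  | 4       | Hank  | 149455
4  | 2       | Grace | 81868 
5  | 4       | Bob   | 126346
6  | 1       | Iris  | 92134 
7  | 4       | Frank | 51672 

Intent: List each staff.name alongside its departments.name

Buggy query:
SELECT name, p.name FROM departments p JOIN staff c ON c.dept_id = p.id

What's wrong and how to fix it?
Bug: 'name' exists in both joined tables, so the database can't tell which one is meant

Fix: Qualify the column with its table alias (c.name)

Corrected query:
SELECT c.name, p.name FROM departments p JOIN staff c ON c.dept_id = p.id

Result:
name  | name       
------+------------
Eve   | Engineering
Hank  | HR         
Hank  | Finance    
Grace | HR         
Bob   | Finance    
Iris  | Engineering
Frank | Finance    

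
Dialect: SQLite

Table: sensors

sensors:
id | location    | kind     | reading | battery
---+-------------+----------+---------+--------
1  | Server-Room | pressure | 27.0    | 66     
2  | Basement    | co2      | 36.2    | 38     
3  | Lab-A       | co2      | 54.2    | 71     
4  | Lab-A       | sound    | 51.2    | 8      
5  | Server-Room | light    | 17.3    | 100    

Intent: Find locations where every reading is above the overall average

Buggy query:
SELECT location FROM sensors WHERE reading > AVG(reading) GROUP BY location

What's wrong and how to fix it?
Bug: AVG() is an aggregate; it can't sit directly in WHERE

Fix: Use a subquery for AVG and a HAVING MIN(...) filter so the condition holds for every row in the group

Corrected query:
SELECT location FROM sensors GROUP BY location HAVING MIN(reading) > (SELECT AVG(reading) FROM sensors)

Result:
location
--------
Lab-A   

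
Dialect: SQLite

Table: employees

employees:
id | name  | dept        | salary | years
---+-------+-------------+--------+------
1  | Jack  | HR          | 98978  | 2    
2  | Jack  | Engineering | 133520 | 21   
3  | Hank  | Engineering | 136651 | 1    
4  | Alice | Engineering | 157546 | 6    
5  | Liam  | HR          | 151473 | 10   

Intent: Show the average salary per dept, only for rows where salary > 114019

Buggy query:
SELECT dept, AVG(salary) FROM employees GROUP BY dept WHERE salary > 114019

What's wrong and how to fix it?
Bug: Row-level WHERE must come before GROUP BY in the clause order

Fix: Place WHERE between FROM and GROUP BY

Corrected query:
SELECT dept, AVG(salary) FROM employees WHERE salary > 114019 GROUP BY dept

Result:
dept        | AVG(salary)  
------------+--------------
Engineering | 142572.333333
HR          | 151473       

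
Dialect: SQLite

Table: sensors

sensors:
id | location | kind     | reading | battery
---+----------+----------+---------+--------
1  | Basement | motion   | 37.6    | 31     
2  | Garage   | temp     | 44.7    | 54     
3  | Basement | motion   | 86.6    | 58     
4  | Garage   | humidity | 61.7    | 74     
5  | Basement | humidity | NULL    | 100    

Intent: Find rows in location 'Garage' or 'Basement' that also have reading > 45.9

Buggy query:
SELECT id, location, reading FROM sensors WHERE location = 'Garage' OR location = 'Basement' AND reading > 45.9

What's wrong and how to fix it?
Bug: AND binds tighter than OR, so this parses as location = 'Garage' OR (location = 'Basement' AND reading > 45.9)

Fix: Add parentheses around the OR so the AND applies to both alternatives

Corrected query:
SELECT id, location, reading FROM sensors WHERE (location = 'Garage' OR location = 'Basement') AND reading > 45.9

Result:
id | location | reading
---+----------+--------
3  | Basement | 86.6   
4  | Garage   | 61.7   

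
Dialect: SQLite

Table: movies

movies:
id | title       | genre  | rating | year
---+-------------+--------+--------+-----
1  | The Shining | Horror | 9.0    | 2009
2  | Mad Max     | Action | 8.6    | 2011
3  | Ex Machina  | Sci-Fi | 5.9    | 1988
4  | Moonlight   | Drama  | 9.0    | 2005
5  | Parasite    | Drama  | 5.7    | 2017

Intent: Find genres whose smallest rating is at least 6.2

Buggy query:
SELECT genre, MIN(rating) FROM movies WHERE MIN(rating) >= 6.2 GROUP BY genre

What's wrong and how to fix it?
Bug: MIN() in WHERE is a misuse of aggregate

Fix: Use HAVING for the per-group MIN condition

Corrected query:
SELECT genre, MIN(rating) FROM movies GROUP BY genre HAVING MIN(rating) >= 6.2

Result:
genre  | MIN(rating)
-------+------------
Action | 8.6        
Horror | 9          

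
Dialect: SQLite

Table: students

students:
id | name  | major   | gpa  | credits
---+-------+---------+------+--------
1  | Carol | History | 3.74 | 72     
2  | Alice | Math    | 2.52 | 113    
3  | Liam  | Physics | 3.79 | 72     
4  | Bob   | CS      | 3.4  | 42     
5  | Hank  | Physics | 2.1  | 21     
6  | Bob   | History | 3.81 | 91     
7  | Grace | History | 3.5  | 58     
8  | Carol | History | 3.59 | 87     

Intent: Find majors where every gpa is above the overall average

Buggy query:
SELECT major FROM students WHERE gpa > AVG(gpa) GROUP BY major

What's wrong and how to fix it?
Bug: WHERE evaluates per row before aggregation, so AVG() is unavailable

Fix: Compute the overall average in a scalar subquery and compare each group's MIN against it in HAVING

Corrected query:
SELECT major FROM students GROUP BY major HAVING MIN(gpa) > (SELECT AVG(gpa) FROM students)

Result:
major  
-------
CS     
History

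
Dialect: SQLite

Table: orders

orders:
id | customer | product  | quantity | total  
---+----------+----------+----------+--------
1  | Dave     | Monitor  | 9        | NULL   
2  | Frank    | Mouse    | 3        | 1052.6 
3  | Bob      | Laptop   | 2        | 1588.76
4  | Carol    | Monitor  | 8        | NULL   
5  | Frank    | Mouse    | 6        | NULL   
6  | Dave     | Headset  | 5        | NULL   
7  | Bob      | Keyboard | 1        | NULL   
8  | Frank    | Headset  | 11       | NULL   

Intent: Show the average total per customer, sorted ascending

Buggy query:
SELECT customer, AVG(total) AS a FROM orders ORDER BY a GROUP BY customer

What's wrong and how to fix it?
Bug: GROUP BY must precede ORDER BY

Fix: Reorder: SELECT … FROM … GROUP BY … ORDER BY …

Corrected query:
SELECT customer, AVG(total) AS a FROM orders GROUP BY customer ORDER BY a

Result:
customer | a      
---------+--------
Carol    | NULL   
Dave     | NULL   
Frank    | 1052.6 
Bob      | 1588.76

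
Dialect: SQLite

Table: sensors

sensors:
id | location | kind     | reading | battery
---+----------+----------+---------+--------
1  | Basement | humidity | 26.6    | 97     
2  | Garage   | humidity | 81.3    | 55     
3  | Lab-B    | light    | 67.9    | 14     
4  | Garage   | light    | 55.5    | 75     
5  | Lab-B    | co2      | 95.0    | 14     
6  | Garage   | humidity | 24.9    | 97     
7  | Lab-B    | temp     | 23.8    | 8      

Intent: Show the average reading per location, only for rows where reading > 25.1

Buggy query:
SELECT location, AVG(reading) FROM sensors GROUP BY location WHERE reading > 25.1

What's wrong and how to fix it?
Bug: WHERE cannot follow GROUP BY

Fix: Move the WHERE clause before GROUP BY

Corrected query:
SELECT location, AVG(reading) FROM sensors WHERE reading > 25.1 GROUP BY location

Result:
location | AVG(reading)
---------+-------------
Basement | 26.6        
Garage   | 68.4        
Lab-B    | 81.45       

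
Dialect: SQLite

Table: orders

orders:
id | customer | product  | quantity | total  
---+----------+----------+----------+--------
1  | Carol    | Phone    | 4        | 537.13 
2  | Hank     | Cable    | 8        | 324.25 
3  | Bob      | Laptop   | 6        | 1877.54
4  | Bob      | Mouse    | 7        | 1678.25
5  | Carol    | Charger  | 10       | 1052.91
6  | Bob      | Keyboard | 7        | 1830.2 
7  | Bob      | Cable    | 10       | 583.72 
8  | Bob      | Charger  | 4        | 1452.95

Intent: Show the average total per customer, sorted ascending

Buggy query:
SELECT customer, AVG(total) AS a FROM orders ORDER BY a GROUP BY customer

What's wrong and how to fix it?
Bug: GROUP BY must precede ORDER BY

Fix: Move ORDER BY to the end, after GROUP BY

Corrected query:
SELECT customer, AVG(total) AS a FROM orders GROUP BY customer ORDER BY a

Result:
customer | a       
---------+---------
Hank     | 324.25  
Carol    | 795.02  
Bob      | 1484.532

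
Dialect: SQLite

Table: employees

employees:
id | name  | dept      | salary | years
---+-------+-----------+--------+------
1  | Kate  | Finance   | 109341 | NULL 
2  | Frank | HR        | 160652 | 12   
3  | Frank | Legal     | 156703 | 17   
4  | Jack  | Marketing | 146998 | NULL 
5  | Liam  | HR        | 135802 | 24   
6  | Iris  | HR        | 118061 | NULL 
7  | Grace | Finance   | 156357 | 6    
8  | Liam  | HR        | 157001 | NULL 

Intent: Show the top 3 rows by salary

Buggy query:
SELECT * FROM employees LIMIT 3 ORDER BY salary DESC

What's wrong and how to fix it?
Bug: LIMIT must come after ORDER BY

Fix: Sort with ORDER BY, then apply LIMIT

Corrected query:
SELECT * FROM employees ORDER BY salary DESC LIMIT 3

Result:
id | name  | dept  | salary | years
---+-------+-------+--------+------
2  | Frank | HR    | 160652 | 12   
8  | Liam  | HR    | 157001 | NULL 
3  | Frank | Legal | 156703 | 17   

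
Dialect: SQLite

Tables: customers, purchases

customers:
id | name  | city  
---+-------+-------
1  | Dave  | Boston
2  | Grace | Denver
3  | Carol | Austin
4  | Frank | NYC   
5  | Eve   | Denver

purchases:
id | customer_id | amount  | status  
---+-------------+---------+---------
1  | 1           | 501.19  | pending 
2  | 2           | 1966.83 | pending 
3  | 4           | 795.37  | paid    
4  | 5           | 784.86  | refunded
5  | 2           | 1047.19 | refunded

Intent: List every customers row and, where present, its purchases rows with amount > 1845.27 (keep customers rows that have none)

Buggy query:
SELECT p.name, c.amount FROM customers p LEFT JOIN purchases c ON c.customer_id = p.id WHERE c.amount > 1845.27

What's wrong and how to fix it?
Bug: Filtering c.amount in WHERE discards the NULL rows produced by LEFT JOIN, turning it into an inner join

Fix: Put 'c.amount > 1845.27' in the JOIN's ON clause instead of WHERE

Corrected query:
SELECT p.name, c.amount FROM customers p LEFT JOIN purchases c ON c.customer_id = p.id AND c.amount > 1845.27

Result:
name  | amount 
------+--------
Dave  | NULL   
Grace | 1966.83
Carol | NULL   
Frank | NULL   
Eve   | NULL   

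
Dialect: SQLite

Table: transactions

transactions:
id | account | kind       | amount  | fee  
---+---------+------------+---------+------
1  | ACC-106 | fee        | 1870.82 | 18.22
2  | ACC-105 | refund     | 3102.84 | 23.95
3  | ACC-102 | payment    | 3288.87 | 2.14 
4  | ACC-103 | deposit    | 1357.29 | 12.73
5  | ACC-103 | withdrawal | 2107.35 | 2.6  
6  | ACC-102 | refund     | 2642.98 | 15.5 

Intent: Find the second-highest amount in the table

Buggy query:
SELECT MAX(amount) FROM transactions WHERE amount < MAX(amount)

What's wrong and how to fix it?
Bug: The inner MAX is an aggregate inside WHERE, which is not allowed

Fix: Compute the overall MAX in a subquery, then take MAX of rows below it

Corrected query:
SELECT MAX(amount) FROM transactions WHERE amount < (SELECT MAX(amount) FROM transactions)

Result:
MAX(amount)
-----------
3102.84    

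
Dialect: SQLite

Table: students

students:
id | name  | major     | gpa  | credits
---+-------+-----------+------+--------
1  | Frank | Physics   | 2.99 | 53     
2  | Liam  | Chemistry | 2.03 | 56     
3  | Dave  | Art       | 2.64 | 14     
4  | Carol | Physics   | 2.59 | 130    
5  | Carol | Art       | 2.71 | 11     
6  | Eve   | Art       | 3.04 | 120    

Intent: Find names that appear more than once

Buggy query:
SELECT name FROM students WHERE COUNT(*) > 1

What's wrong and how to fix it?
Bug: WHERE can't reference COUNT(*); aggregates are computed after WHERE

Fix: GROUP BY name, then filter groups with HAVING COUNT(*) > 1

Corrected query:
SELECT name FROM students GROUP BY name HAVING COUNT(*) > 1

Result:
name 
-----
Carol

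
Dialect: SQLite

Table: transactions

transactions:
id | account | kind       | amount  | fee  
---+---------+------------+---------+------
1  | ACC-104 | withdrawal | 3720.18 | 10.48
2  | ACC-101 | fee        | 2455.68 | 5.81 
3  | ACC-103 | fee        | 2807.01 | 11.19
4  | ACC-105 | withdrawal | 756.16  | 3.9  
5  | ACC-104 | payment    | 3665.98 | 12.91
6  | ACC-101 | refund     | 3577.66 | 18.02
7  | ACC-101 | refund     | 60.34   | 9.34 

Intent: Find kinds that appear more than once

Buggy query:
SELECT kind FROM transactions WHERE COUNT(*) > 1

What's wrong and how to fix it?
Bug: COUNT(*) is an aggregate and cannot be used in WHERE

Fix: GROUP BY kind, then filter groups with HAVING COUNT(*) > 1

Corrected query:
SELECT kind FROM transactions GROUP BY kind HAVING COUNT(*) > 1

Result:
kind      
----------
fee       
refund    
withdrawal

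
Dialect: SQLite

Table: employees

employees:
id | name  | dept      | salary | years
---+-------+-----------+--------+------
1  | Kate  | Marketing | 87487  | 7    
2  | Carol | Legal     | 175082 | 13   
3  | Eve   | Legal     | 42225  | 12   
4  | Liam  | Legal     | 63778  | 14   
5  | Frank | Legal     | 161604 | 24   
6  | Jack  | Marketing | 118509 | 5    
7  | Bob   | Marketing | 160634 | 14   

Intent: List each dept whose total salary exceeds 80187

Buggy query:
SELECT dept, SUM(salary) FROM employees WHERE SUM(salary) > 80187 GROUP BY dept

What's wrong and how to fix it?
Bug: Aggregate functions cannot appear in a WHERE clause

Fix: Use HAVING (which filters groups after aggregation) instead of WHERE

Corrected query:
SELECT dept, SUM(salary) FROM employees GROUP BY dept HAVING SUM(salary) > 80187

Result:
dept      | SUM(salary)
----------+------------
Legal     | 442689     
Marketing | 366630     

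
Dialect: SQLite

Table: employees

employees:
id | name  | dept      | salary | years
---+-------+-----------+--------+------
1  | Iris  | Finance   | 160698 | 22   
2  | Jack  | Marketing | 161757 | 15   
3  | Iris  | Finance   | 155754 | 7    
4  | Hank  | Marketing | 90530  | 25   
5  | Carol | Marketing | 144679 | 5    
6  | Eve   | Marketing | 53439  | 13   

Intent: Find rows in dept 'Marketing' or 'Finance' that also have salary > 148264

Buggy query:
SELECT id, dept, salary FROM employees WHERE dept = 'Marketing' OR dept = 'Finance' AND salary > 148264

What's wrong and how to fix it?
Bug: AND binds tighter than OR, so this parses as dept = 'Marketing' OR (dept = 'Finance' AND salary > 148264)

Fix: Add parentheses around the OR so the AND applies to both alternatives

Corrected query:
SELECT id, dept, salary FROM employees WHERE (dept = 'Marketing' OR dept = 'Finance') AND salary > 148264

Result:
id | dept      | salary
---+-----------+-------
1  | Finance   | 160698
2  | Marketing | 161757
3  | Finance   | 155754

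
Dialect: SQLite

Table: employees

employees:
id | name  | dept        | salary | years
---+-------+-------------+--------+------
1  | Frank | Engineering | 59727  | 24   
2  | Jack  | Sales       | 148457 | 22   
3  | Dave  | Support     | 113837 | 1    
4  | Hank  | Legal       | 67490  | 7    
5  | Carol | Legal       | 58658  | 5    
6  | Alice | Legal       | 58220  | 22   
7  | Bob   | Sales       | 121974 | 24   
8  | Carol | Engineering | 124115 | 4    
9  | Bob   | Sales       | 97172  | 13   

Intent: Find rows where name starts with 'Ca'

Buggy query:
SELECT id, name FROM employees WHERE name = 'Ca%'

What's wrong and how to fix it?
Bug: Wildcards only work with LIKE; '=' treats '%' as a literal character

Fix: Use LIKE for wildcard pattern matching

Corrected query:
SELECT id, name FROM employees WHERE name LIKE 'Ca%'

Result:
id | name 
---+------
5  | Carol
8  | Carol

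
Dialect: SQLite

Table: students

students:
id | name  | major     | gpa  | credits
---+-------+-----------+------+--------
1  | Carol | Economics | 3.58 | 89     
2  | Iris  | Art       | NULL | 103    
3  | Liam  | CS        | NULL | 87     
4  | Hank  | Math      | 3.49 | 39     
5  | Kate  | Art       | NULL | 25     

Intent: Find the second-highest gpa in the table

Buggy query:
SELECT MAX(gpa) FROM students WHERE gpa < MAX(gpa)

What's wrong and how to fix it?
Bug: The inner MAX is an aggregate inside WHERE, which is not allowed

Fix: Compute the overall MAX in a subquery, then take MAX of rows below it

Corrected query:
SELECT MAX(gpa) FROM students WHERE gpa < (SELECT MAX(gpa) FROM students)

Result:
MAX(gpa)
--------
3.49    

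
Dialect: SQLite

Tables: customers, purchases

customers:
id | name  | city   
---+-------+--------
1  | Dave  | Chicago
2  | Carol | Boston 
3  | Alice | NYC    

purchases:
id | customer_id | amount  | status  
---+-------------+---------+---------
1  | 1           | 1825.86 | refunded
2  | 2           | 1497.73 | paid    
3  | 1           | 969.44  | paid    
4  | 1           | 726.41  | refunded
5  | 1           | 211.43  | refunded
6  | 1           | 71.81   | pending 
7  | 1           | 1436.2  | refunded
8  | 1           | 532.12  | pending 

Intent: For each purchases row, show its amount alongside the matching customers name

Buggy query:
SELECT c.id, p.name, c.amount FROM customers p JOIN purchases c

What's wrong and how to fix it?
Bug: Missing join condition: each purchases row is matched to all customers rows instead of just its own

Fix: Specify the join condition linking the foreign key to the parent id

Corrected query:
SELECT c.id, p.name, c.amount FROM customers p JOIN purchases c ON c.customer_id = p.id

Result:
id | name  | amount 
---+-------+--------
1  | Dave  | 1825.86
2  | Carol | 1497.73
3  | Dave  | 969.44 
4  | Dave  | 726.41 
5  | Dave  | 211.43 
6  | Dave  | 71.81  
7  | Dave  | 1436.2 
8  | Dave  | 532.12 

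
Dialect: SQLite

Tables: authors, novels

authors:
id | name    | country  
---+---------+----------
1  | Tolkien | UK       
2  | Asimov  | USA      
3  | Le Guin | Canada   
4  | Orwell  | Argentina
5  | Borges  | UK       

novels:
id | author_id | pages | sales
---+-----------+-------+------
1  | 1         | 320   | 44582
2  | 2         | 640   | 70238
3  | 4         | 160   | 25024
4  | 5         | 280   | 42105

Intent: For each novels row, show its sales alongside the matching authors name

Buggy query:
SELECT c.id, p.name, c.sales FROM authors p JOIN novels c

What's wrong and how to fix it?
Bug: Missing join condition: each novels row is matched to all authors rows instead of just its own

Fix: Add ON c.author_id = p.id to the JOIN

Corrected query:
SELECT c.id, p.name, c.sales FROM authors p JOIN novels c ON c.author_id = p.id

Result:
id | name    | sales
---+---------+------
1  | Tolkien | 44582
2  | Asimov  | 70238
3  | Orwell  | 25024
4  | Borges  | 42105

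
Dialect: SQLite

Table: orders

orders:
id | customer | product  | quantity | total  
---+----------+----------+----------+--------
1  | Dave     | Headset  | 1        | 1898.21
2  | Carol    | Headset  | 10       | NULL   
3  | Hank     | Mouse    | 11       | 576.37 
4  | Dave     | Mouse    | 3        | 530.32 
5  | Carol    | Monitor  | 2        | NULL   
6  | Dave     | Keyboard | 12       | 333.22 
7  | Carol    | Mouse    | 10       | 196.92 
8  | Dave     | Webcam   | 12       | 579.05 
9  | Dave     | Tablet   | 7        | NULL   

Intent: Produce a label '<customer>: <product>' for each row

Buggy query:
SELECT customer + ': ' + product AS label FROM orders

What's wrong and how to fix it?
Bug: '+' is numeric addition; on text columns SQLite converts them to 0 instead of concatenating

Fix: Replace + with || to concatenate text

Corrected query:
SELECT customer || ': ' || product AS label FROM orders

Result:
label         
--------------
Dave: Headset 
Carol: Headset
Hank: Mouse   
Dave: Mouse   
Carol: Monitor
Dave: Keyboard
Carol: Mouse  
Dave: Webcam  
Dave: Tablet  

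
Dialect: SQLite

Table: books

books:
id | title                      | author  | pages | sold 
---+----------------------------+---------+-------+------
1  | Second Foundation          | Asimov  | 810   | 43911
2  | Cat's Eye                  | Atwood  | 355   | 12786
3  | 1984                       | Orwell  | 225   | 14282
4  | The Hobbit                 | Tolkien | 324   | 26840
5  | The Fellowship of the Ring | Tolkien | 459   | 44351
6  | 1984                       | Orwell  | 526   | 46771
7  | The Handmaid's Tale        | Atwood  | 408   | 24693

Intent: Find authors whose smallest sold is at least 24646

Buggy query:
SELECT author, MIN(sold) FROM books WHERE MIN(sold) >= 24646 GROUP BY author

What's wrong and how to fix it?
Bug: MIN() in WHERE is a misuse of aggregate

Fix: Replace WHERE with HAVING after the GROUP BY

Corrected query:
SELECT author, MIN(sold) FROM books GROUP BY author HAVING MIN(sold) >= 24646

Result:
author  | MIN(sold)
--------+----------
Asimov  | 43911    
Tolkien | 26840    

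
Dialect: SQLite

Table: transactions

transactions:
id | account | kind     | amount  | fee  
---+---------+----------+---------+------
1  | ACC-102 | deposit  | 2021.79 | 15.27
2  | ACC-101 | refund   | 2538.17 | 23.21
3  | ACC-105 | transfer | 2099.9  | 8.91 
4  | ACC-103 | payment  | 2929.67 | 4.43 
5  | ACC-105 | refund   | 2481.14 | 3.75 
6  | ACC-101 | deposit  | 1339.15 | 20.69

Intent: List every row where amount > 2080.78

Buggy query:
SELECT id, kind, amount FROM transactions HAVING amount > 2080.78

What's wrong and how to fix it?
Bug: HAVING filters the output of aggregation, but this query has no GROUP BY and no aggregate functions, so SQLite rejects it (HAVING clause on a non-aggregate query); the condition here is per row

Fix: Use WHERE for row-level filtering

Corrected query:
SELECT id, kind, amount FROM transactions WHERE amount > 2080.78

Result:
id | kind     | amount 
---+----------+--------
2  | refund   | 2538.17
3  | transfer | 2099.9 
4  | payment  | 2929.67
5  | refund   | 2481.14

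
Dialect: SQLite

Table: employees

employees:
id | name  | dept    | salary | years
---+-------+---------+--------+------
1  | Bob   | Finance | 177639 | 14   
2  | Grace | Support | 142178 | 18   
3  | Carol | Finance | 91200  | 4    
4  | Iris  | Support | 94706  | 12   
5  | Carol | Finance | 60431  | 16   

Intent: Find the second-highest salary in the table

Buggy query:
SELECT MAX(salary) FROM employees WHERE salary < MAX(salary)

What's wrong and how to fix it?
Bug: MAX(salary) on the right of the comparison is an aggregate-in-WHERE error

Fix: Put the inner MAX in a scalar subquery

Corrected query:
SELECT MAX(salary) FROM employees WHERE salary < (SELECT MAX(salary) FROM employees)

Result:
MAX(salary)
-----------
142178     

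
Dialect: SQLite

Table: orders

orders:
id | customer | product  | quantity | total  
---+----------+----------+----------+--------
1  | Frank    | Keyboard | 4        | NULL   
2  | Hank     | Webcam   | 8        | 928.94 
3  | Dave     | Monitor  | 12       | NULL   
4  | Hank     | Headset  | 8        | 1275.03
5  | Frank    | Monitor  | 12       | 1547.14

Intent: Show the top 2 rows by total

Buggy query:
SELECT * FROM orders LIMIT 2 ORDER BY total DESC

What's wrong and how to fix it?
Bug: ORDER BY cannot follow LIMIT; LIMIT is the final clause

Fix: Sort with ORDER BY, then apply LIMIT

Corrected query:
SELECT * FROM orders ORDER BY total DESC LIMIT 2

Result:
id | customer | product | quantity | total  
---+----------+---------+----------+--------
5  | Frank    | Monitor | 12       | 1547.14
4  | Hank     | Headset | 8        | 1275.03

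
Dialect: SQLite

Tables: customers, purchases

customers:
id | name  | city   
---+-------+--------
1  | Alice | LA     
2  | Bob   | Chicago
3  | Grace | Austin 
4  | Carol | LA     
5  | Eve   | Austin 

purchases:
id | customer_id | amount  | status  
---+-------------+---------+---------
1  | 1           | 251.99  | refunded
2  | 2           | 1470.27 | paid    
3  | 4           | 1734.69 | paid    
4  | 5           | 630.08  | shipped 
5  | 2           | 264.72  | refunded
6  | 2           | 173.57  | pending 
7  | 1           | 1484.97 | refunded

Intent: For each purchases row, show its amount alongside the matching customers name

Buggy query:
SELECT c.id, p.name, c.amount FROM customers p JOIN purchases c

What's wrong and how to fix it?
Bug: JOIN with no ON clause produces a cartesian product; every purchases row pairs with every customers row

Fix: Add ON c.customer_id = p.id to the JOIN

Corrected query:
SELECT c.id, p.name, c.amount FROM customers p JOIN purchases c ON c.customer_id = p.id

Result:
id | name  | amount 
---+-------+--------
1  | Alice | 251.99 
2  | Bob   | 1470.27
3  | Carol | 1734.69
4  | Eve   | 630.08 
5  | Bob   | 264.72 
6  | Bob   | 173.57 
7  | Alice | 1484.97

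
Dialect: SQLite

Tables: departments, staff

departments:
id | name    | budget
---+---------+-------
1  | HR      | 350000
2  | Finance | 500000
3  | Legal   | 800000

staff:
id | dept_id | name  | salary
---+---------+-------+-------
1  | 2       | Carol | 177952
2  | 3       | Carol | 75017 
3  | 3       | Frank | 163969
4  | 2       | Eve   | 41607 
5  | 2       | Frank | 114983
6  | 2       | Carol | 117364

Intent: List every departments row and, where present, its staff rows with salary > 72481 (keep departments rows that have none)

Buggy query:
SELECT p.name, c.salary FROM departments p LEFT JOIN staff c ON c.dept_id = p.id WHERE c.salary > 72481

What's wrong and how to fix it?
Bug: Filtering c.salary in WHERE discards the NULL rows produced by LEFT JOIN, turning it into an inner join

Fix: Put 'c.salary > 72481' in the JOIN's ON clause instead of WHERE

Corrected query:
SELECT p.name, c.salary FROM departments p LEFT JOIN staff c ON c.dept_id = p.id AND c.salary > 72481

Result:
name    | salary
--------+-------
HR      | NULL  
Finance | 114983
Finance | 117364
Finance | 177952
Legal   | 75017 
Legal   | 163969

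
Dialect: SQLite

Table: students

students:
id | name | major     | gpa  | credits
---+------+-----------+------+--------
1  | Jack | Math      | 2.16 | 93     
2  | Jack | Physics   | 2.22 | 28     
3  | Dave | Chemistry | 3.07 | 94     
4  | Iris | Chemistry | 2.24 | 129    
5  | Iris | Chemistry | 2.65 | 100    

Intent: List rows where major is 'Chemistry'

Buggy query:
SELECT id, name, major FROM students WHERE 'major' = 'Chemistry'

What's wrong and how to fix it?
Bug: 'major' in single quotes is a string literal, not the column; the comparison is literal-vs-literal and never true

Fix: Reference the column as major without single quotes

Corrected query:
SELECT id, name, major FROM students WHERE major = 'Chemistry'

Result:
id | name | major    
---+------+----------
3  | Dave | Chemistry
4  | Iris | Chemistry
5  | Iris | Chemistry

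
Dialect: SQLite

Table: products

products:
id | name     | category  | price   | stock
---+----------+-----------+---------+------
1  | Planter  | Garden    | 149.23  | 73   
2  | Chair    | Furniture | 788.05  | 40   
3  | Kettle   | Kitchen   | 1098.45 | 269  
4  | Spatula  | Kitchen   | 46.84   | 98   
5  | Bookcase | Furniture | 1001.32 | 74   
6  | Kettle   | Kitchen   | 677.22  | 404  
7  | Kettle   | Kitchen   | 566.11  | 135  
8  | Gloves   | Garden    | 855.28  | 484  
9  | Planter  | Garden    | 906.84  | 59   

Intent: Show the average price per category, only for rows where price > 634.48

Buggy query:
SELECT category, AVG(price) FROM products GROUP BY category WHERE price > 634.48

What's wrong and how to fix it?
Bug: WHERE cannot follow GROUP BY

Fix: Place WHERE between FROM and GROUP BY

Corrected query:
SELECT category, AVG(price) FROM products WHERE price > 634.48 GROUP BY category

Result:
category  | AVG(price)
----------+-----------
Furniture | 894.685   
Garden    | 881.06    
Kitchen   | 887.835   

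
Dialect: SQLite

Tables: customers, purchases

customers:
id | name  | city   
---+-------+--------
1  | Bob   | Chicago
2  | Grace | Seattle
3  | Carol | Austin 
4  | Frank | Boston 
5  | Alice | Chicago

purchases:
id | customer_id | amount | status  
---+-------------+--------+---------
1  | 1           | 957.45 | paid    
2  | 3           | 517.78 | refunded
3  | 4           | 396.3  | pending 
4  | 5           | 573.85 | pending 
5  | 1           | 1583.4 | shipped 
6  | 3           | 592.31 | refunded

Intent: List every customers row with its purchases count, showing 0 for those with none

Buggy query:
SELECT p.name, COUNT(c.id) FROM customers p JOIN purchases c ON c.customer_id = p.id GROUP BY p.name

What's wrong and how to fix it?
Bug: INNER JOIN drops customers rows that have no matching purchases rows

Fix: Use LEFT JOIN so parents without children still appear (COUNT(c.id) gives 0)

Corrected query:
SELECT p.name, COUNT(c.id) FROM customers p LEFT JOIN purchases c ON c.customer_id = p.id GROUP BY p.name

Result:
name  | COUNT(c.id)
------+------------
Alice | 1          
Bob   | 2          
Carol | 2          
Frank | 1          
Grace | 0          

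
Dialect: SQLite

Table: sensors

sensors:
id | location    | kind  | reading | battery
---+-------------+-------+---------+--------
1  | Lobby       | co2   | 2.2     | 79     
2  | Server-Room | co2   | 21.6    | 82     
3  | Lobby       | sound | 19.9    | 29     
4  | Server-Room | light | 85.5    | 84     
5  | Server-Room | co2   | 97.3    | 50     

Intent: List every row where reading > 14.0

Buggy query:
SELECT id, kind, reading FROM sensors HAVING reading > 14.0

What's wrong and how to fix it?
Bug: HAVING filters the output of aggregation, but this query has no GROUP BY and no aggregate functions, so SQLite rejects it (HAVING clause on a non-aggregate query); the condition here is per row

Fix: Replace HAVING with WHERE since the condition applies to individual rows

Corrected query:
SELECT id, kind, reading FROM sensors WHERE reading > 14.0

Result:
id | kind  | reading
---+-------+--------
2  | co2   | 21.6   
3  | sound | 19.9   
4  | light | 85.5   
5  | co2   | 97.3   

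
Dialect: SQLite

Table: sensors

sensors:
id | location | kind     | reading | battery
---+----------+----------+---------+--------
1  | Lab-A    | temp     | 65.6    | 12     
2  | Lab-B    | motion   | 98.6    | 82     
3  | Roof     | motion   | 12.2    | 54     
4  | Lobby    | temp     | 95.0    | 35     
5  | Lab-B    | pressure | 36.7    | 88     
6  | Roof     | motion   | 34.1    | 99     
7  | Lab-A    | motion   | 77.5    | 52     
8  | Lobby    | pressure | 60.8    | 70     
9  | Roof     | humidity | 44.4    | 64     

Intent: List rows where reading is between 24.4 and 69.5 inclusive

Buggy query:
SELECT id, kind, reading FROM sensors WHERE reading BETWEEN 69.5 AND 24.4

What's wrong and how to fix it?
Bug: BETWEEN expects the lower bound first; with 69.5 AND 24.4 the range is empty

Fix: Write BETWEEN 24.4 AND 69.5

Corrected query:
SELECT id, kind, reading FROM sensors WHERE reading BETWEEN 24.4 AND 69.5

Result:
id | kind     | reading
---+----------+--------
1  | temp     | 65.6   
5  | pressure | 36.7   
6  | motion   | 34.1   
8  | pressure | 60.8   
9  | humidity | 44.4   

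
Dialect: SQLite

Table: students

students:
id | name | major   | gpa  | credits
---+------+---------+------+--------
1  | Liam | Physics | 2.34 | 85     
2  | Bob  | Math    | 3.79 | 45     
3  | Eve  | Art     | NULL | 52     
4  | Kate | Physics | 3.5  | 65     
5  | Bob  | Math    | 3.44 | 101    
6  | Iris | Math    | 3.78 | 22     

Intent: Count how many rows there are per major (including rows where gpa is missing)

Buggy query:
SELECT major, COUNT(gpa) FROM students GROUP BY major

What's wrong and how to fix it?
Bug: COUNT(gpa) skips NULLs, so groups with missing gpa are undercounted

Fix: Replace COUNT(gpa) with COUNT(*)

Corrected query:
SELECT major, COUNT(*) FROM students GROUP BY major

Result:
major   | COUNT(*)
--------+---------
Art     | 1       
Math    | 3       
Physics | 2       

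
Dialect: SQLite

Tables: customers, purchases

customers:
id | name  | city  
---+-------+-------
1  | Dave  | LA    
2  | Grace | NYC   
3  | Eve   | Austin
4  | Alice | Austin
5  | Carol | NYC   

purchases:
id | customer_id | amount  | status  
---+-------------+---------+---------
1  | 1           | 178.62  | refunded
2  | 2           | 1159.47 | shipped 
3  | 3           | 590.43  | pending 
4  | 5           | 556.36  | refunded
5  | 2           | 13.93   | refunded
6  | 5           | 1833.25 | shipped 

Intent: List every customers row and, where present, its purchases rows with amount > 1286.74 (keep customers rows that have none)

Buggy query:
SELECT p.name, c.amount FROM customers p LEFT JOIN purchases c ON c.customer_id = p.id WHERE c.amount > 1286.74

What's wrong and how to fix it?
Bug: Filtering c.amount in WHERE discards the NULL rows produced by LEFT JOIN, turning it into an inner join

Fix: Move the right-table condition into the ON clause so unmatched parents are kept

Corrected query:
SELECT p.name, c.amount FROM customers p LEFT JOIN purchases c ON c.customer_id = p.id AND c.amount > 1286.74

Result:
name  | amount 
------+--------
Dave  | NULL   
Grace | NULL   
Eve   | NULL   
Alice | NULL   
Carol | 1833.25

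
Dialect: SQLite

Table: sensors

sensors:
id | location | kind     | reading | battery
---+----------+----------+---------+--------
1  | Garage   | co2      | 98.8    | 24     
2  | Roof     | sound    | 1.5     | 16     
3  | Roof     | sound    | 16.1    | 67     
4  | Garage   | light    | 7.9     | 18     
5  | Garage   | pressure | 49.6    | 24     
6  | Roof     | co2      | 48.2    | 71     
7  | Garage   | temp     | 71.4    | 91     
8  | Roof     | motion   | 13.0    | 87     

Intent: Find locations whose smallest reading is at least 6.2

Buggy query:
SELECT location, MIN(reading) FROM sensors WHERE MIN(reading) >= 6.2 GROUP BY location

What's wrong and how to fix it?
Bug: Aggregates like MIN are computed per group after WHERE runs

Fix: Use HAVING for the per-group MIN condition

Corrected query:
SELECT location, MIN(reading) FROM sensors GROUP BY location HAVING MIN(reading) >= 6.2

Result:
location | MIN(reading)
---------+-------------
Garage   | 7.9         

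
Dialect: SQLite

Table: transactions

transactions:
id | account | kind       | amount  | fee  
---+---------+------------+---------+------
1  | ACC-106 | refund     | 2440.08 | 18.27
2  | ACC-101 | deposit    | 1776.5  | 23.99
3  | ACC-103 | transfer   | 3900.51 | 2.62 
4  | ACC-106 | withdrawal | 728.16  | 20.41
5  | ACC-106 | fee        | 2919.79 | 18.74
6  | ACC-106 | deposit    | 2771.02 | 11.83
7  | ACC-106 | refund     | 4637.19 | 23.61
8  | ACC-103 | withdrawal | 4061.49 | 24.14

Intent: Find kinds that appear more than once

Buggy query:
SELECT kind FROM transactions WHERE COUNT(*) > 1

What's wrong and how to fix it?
Bug: COUNT(*) is an aggregate and cannot be used in WHERE

Fix: GROUP BY kind, then filter groups with HAVING COUNT(*) > 1

Corrected query:
SELECT kind FROM transactions GROUP BY kind HAVING COUNT(*) > 1

Result:
kind      
----------
deposit   
refund    
withdrawal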